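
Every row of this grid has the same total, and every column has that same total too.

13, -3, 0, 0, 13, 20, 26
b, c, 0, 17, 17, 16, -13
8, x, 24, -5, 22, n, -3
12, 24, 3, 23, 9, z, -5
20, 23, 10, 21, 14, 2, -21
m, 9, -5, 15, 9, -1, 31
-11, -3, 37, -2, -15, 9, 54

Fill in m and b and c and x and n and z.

m = 11, b = 16, c = 16, x = 3, n = 20, z = 3

Rows 1 and 5 both sum to 69, so that's the common total.
Row 6 has 9 − 5 + 15 + 9 − 1 + 31 = 58; the blank must be 69 − 58 = 11.
Column 1 has 13 + 8 + 12 + 20 + 11 − 11 = 53; the blank must be 69 − 53 = 16.
Row 2 has 16 + 0 + 17 + 17 + 16 − 13 = 53; the blank must be 69 − 53 = 16.
Column 2 has -3 + 16 + 24 + 23 + 9 − 3 = 66; the blank must be 69 − 66 = 3.
Row 3 has 8 + 3 + 24 − 5 + 22 − 3 = 49; the blank must be 69 − 49 = 20.
Row 4 has 12 + 24 + 3 + 23 + 9 − 5 = 66; the blank must be 69 − 66 = 3.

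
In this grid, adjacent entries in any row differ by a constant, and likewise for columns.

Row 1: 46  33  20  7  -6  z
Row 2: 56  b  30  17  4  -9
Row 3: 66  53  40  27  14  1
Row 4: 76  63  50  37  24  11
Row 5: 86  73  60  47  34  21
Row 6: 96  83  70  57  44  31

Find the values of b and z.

b = 43, z = -19

Along each row the entries change by -13 per step; down each column they change by 10.
Row 2: from 56 at column 1, stepping by -13 to column 2 gives 43.
Row 1: from 46 at column 1, stepping by -13 to column 6 gives -19.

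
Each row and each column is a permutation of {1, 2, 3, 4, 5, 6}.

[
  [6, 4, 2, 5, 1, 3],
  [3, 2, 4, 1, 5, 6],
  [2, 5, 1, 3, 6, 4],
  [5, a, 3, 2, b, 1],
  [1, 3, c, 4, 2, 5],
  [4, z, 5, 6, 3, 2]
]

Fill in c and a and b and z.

c = 6, a = 6, b = 4, z = 1

For row 6, column 2: row 6 already has {2, 3, 4, 5, 6}; that leaves 1.
Cell (4,2): column 2 already has {1, 2, 3, 4, 5} → 6.
At (row 4, col 5): row 4 already has {1, 2, 3, 5, 6}, so the value is 4.
Cell (5,3): row 5 already has {1, 2, 3, 4, 5} → 6.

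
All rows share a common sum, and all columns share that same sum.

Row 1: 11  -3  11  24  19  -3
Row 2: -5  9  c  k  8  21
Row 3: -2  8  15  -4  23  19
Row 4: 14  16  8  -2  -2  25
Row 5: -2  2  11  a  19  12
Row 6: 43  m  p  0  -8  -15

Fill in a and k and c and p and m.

Rows 1 and 3 both sum to 59, so that's the common total.
Row 5 has -2 + 2 + 11 + 19 + 12 = 42; the blank must be 59 − 42 = 17.
Column 2 has -3 + 9 + 8 + 16 + 2 = 32; the blank must be 59 − 32 = 27.
Column 4 has 24 − 4 − 2 + 17 + 0 = 35; the blank must be 59 − 35 = 24.
Row 2 has -5 + 9 + 24 + 8 + 21 = 57; the blank must be 59 − 57 = 2.
Row 6 has 43 + 27 + 0 − 8 − 15 = 47; the blank must be 59 − 47 = 12.

a = 17, k = 24, c = 2, p = 12, m = 27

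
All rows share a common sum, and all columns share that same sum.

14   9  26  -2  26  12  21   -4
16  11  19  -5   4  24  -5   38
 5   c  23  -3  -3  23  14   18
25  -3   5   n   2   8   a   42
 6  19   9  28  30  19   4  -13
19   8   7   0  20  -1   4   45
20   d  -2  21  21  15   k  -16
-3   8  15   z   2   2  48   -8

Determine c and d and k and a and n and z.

c = 25, d = 25, k = 18, a = -2, n = 25, z = 38

Rows 1 and 2 both sum to 102, so that's the common total.
The known cells in row 3 total 77, leaving 102 − 77 = 25 for the blank.
The known cells in column 2 total 77, leaving 102 − 77 = 25 for the blank.
The known cells in row 8 total 64, leaving 102 − 64 = 38 for the blank.
The known cells in column 4 total 77, leaving 102 − 77 = 25 for the blank.
The known cells in row 4 total 104, leaving 102 − 104 = -2 for the blank.
The known cells in row 7 total 84, leaving 102 − 84 = 18 for the blank.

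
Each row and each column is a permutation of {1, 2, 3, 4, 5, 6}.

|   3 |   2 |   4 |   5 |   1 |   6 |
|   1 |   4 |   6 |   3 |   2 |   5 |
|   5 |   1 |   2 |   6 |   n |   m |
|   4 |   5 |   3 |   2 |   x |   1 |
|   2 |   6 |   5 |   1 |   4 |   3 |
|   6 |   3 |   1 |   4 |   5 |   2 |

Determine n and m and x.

Cell (3,6): column 6 already has {1, 2, 3, 5, 6} → 4.
For row 3, column 5: row 3 already has {1, 2, 4, 5, 6}; that leaves 3.
For row 4, column 5: row 4 already has {1, 2, 3, 4, 5}; that leaves 6.

n = 3, m = 4, x = 6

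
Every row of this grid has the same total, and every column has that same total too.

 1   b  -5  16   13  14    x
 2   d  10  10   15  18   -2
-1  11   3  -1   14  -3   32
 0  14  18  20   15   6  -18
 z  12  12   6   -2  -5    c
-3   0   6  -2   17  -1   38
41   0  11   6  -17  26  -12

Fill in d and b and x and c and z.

d = 2, b = 16, x = 0, c = 17, z = 15

Rows 3 and 4 both sum to 55, so that's the common total.
The known cells in column 1 total 40, leaving 55 − 40 = 15 for the blank.
The known cells in row 2 total 53, leaving 55 − 53 = 2 for the blank.
The known cells in column 2 total 39, leaving 55 − 39 = 16 for the blank.
The known cells in row 5 total 38, leaving 55 − 38 = 17 for the blank.
The known cells in row 1 total 55, leaving 55 − 55 = 0 for the blank.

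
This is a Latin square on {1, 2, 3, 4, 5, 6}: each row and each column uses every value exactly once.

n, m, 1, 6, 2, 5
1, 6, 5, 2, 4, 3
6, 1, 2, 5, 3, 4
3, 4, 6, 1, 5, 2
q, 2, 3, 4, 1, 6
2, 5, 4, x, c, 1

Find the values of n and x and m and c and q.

For row 1, column 2: column 2 already has {1, 2, 4, 5, 6}; that leaves 3.
At (row 5, col 1): row 5 already has {1, 2, 3, 4, 6}, so the value is 5.
For row 1, column 1: row 1 already has {1, 2, 3, 5, 6}; that leaves 4.
For row 6, column 5: column 5 already has {1, 2, 3, 4, 5}; that leaves 6.
Cell (6,4): row 6 already has {1, 2, 4, 5, 6} → 3.

n = 4, x = 3, m = 3, c = 6, q = 5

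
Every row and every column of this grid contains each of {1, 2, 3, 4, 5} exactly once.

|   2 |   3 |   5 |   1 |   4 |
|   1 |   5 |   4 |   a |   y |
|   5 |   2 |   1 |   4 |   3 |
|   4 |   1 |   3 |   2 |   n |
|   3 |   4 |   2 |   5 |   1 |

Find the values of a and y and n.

a = 3, y = 2, n = 5

For row 2, column 4: column 4 already has {1, 2, 4, 5}; that leaves 3.
At (row 4, col 5): row 4 already has {1, 2, 3, 4}, so the value is 5.
For row 2, column 5: row 2 already has {1, 3, 4, 5}; that leaves 2.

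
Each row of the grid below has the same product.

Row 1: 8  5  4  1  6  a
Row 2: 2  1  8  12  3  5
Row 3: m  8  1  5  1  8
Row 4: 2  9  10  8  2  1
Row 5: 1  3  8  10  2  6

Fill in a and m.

a = 3, m = 9

Rows 2 and 5 each multiply to 2880, so every row has product 2880.
Row 1: 8×5×4×1×6 = 960, so the missing entry is 2880 ÷ 960 = 3.
Row 3: 8×1×5×1×8 = 320, so the missing entry is 2880 ÷ 320 = 9.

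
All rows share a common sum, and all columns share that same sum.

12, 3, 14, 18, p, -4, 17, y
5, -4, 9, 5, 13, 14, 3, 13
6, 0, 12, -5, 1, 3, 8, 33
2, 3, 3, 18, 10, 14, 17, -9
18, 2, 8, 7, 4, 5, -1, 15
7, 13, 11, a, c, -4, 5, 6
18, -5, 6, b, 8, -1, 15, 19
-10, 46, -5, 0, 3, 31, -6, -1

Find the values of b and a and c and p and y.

Rows 2 and 3 both sum to 58, so that's the common total.
The known cells in column 8 total 76, leaving 58 − 76 = -18 for the blank.
The known cells in row 1 total 42, leaving 58 − 42 = 16 for the blank.
The known cells in column 5 total 55, leaving 58 − 55 = 3 for the blank.
The known cells in row 6 total 41, leaving 58 − 41 = 17 for the blank.
The known cells in row 7 total 60, leaving 58 − 60 = -2 for the blank.

b = -2, a = 17, c = 3, p = 16, y = -18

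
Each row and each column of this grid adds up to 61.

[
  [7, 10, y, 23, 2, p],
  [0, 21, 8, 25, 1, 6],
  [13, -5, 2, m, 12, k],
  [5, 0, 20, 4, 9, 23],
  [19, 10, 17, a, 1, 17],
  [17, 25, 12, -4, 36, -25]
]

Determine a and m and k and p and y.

a = -3, m = 16, k = 23, p = 17, y = 2

Row 5: 19 + 10 + 17 + 1 + 17 = 64, so its missing entry is 61 − 64 = -3.
Column 4: 23 + 25 + 4 − 3 − 4 = 45, so its missing entry is 61 − 45 = 16.
Column 3: 8 + 2 + 20 + 17 + 12 = 59, so its missing entry is 61 − 59 = 2.
Row 1: 7 + 10 + 2 + 23 + 2 = 44, so its missing entry is 61 − 44 = 17.
Row 3: 13 − 5 + 2 + 16 + 12 = 38, so its missing entry is 61 − 38 = 23.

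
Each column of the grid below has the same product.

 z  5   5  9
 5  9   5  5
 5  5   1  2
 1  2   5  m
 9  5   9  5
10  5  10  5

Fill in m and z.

Columns 2 and 3 each multiply to 11250, so every column has product 11250.
Column 4: 9×5×2×5×5 = 2250, so the missing entry is 11250 ÷ 2250 = 5.
Column 1: 5×5×1×9×10 = 2250, so the missing entry is 11250 ÷ 2250 = 5.

m = 5, z = 5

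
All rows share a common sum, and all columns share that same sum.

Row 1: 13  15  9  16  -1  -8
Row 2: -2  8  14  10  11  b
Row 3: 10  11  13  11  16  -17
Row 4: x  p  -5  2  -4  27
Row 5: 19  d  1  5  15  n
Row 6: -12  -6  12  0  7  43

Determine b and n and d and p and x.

b = 3, n = -4, d = 8, p = 8, x = 16

Rows 1 and 3 both sum to 44, so that's the common total.
The known cells in row 2 total 41, leaving 44 − 41 = 3 for the blank.
The known cells in column 1 total 28, leaving 44 − 28 = 16 for the blank.
The known cells in row 4 total 36, leaving 44 − 36 = 8 for the blank.
The known cells in column 6 total 48, leaving 44 − 48 = -4 for the blank.
The known cells in row 5 total 36, leaving 44 − 36 = 8 for the blank.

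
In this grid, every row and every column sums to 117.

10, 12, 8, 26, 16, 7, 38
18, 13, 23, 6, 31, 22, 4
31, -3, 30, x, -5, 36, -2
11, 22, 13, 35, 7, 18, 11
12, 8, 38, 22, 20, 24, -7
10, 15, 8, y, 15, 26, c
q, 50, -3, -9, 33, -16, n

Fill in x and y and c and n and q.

x = 30, y = 7, c = 36, n = 37, q = 25

The known cells in row 3 total 87, leaving 117 − 87 = 30 for the blank.
The known cells in column 1 total 92, leaving 117 − 92 = 25 for the blank.
The known cells in row 7 total 80, leaving 117 − 80 = 37 for the blank.
The known cells in column 7 total 81, leaving 117 − 81 = 36 for the blank.
The known cells in row 6 total 110, leaving 117 − 110 = 7 for the blank.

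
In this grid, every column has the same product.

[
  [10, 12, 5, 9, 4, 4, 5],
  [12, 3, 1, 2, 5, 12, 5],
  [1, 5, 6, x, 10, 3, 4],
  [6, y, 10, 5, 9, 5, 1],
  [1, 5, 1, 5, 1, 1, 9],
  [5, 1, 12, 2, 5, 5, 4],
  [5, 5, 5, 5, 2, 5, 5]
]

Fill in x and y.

Columns 1 and 7 each multiply to 18000, so every column has product 18000.
Column 4: 9×2×5×5×2×5 = 4500, so the missing entry is 18000 ÷ 4500 = 4.
Column 2: 12×3×5×5×1×5 = 4500, so the missing entry is 18000 ÷ 4500 = 4.

x = 4, y = 4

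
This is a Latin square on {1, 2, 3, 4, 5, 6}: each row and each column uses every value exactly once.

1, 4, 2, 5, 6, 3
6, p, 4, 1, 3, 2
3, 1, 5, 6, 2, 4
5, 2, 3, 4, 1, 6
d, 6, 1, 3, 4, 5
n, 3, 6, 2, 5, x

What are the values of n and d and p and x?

At (row 5, col 1): row 5 already has {1, 3, 4, 5, 6}, so the value is 2.
Cell (2,2): row 2 already has {1, 2, 3, 4, 6} → 5.
At (row 6, col 6): column 6 already has {2, 3, 4, 5, 6}, so the value is 1.
For row 6, column 1: row 6 already has {1, 2, 3, 5, 6}; that leaves 4.

n = 4, d = 2, p = 5, x = 1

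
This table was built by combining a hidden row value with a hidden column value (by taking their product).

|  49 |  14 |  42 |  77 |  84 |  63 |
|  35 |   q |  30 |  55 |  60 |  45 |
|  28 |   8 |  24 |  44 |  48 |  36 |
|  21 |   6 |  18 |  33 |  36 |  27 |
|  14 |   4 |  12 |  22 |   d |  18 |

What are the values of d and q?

d = 24, q = 10

Each row is a constant multiple of every other row — this is a multiplication table with the headers hidden.
Row 5 is 14/49 = 2/7 times row 1, so its entry in column 5 is 84 × 2/7 = 24.
Row 2 is 35/49 = 5/7 times row 1, so its entry in column 2 is 14 × 5/7 = 10.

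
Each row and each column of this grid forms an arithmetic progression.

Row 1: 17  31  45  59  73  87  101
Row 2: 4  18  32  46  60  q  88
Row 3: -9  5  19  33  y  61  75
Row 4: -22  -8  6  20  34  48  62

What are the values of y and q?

y = 47, q = 74

Along each row the entries change by 14 per step; down each column they change by -13.
Row 3: from -9 at column 1, stepping by 14 to column 5 gives 47.
Row 2: from 4 at column 1, stepping by 14 to column 6 gives 74.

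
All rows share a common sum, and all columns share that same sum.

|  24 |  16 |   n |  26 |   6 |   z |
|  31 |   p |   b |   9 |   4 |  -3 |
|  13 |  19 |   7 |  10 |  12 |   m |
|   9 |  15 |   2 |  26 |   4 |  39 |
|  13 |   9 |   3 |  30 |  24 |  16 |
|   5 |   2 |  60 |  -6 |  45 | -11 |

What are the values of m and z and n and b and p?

Rows 4 and 5 both sum to 95, so that's the common total.
The known cells in column 2 total 61, leaving 95 − 61 = 34 for the blank.
The known cells in row 2 total 75, leaving 95 − 75 = 20 for the blank.
The known cells in column 3 total 92, leaving 95 − 92 = 3 for the blank.
The known cells in row 1 total 75, leaving 95 − 75 = 20 for the blank.
The known cells in row 3 total 61, leaving 95 − 61 = 34 for the blank.

m = 34, z = 20, n = 3, b = 20, p = 34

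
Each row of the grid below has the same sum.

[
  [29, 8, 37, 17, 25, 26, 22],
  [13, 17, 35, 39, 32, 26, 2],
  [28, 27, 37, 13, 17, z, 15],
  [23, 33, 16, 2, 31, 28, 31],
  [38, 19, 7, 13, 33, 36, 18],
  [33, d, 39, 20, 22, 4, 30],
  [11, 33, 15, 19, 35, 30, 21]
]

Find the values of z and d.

The complete rows each total 164.
Row 3 is missing 164 − 137 = 27 (since 28 + 27 + 37 + 13 + 17 + 15 = 137).
Row 6 is missing 164 − 148 = 16 (since 33 + 39 + 20 + 22 + 4 + 30 = 148).

z = 27, d = 16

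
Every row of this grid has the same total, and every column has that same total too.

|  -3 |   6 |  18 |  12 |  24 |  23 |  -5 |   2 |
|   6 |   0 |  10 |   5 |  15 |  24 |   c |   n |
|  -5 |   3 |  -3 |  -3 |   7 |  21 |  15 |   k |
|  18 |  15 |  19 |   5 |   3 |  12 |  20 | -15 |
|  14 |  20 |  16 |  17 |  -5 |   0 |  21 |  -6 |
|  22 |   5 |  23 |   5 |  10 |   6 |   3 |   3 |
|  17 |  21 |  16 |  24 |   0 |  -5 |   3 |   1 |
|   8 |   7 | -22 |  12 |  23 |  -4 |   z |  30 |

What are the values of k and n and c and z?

Rows 1 and 4 both sum to 77, so that's the common total.
Row 8 has 8 + 7 − 22 + 12 + 23 − 4 + 30 = 54; the blank must be 77 − 54 = 23.
Column 7 has -5 + 15 + 20 + 21 + 3 + 3 + 23 = 80; the blank must be 77 − 80 = -3.
Row 2 has 6 + 0 + 10 + 5 + 15 + 24 − 3 = 57; the blank must be 77 − 57 = 20.
Row 3 has -5 + 3 − 3 − 3 + 7 + 21 + 15 = 35; the blank must be 77 − 35 = 42.

k = 42, n = 20, c = -3, z = 23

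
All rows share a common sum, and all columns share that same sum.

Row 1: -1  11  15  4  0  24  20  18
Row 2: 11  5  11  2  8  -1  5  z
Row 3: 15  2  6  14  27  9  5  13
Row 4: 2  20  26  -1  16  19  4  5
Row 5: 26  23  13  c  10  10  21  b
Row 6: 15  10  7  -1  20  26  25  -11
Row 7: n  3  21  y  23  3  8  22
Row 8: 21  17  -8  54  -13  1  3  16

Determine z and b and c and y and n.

Rows 1 and 3 both sum to 91, so that's the common total.
The known cells in row 2 total 41, leaving 91 − 41 = 50 for the blank.
The known cells in column 1 total 89, leaving 91 − 89 = 2 for the blank.
The known cells in row 7 total 82, leaving 91 − 82 = 9 for the blank.
The known cells in column 4 total 81, leaving 91 − 81 = 10 for the blank.
The known cells in row 5 total 113, leaving 91 − 113 = -22 for the blank.

z = 50, b = -22, c = 10, y = 9, n = 2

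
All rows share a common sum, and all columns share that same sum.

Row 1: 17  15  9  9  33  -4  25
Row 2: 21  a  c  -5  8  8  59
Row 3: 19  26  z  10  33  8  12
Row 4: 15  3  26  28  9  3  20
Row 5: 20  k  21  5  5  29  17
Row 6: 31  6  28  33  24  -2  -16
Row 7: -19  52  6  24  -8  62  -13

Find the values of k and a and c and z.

k = 7, a = -5, c = 18, z = -4

Rows 1 and 4 both sum to 104, so that's the common total.
Row 5 has 20 + 21 + 5 + 5 + 29 + 17 = 97; the blank must be 104 − 97 = 7.
Column 2 has 15 + 26 + 3 + 7 + 6 + 52 = 109; the blank must be 104 − 109 = -5.
Row 2 has 21 − 5 − 5 + 8 + 8 + 59 = 86; the blank must be 104 − 86 = 18.
Row 3 has 19 + 26 + 10 + 33 + 8 + 12 = 108; the blank must be 104 − 108 = -4.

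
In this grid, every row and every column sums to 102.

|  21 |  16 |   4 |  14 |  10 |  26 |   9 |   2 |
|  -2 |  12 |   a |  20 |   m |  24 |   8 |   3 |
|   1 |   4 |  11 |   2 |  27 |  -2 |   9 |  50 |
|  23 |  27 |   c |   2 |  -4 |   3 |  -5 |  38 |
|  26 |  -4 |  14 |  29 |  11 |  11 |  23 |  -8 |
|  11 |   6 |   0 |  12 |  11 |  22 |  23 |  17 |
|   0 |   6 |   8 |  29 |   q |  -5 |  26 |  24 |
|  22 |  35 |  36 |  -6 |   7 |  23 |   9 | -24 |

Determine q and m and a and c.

Row 4 has 23 + 27 + 2 − 4 + 3 − 5 + 38 = 84; the blank must be 102 − 84 = 18.
Column 3 has 4 + 11 + 18 + 14 + 0 + 8 + 36 = 91; the blank must be 102 − 91 = 11.
Row 7 has 0 + 6 + 8 + 29 − 5 + 26 + 24 = 88; the blank must be 102 − 88 = 14.
Row 2 has -2 + 12 + 11 + 20 + 24 + 8 + 3 = 76; the blank must be 102 − 76 = 26.

q = 14, m = 26, a = 11, c = 18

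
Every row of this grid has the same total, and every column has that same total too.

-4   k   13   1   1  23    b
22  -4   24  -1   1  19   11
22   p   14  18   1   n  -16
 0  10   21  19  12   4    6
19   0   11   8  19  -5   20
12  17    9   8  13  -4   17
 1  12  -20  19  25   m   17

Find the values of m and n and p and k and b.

m = 18, n = 17, p = 16, k = 21, b = 17

Rows 2 and 4 both sum to 72, so that's the common total.
Row 7 has 1 + 12 − 20 + 19 + 25 + 17 = 54; the blank must be 72 − 54 = 18.
Column 7 has 11 − 16 + 6 + 20 + 17 + 17 = 55; the blank must be 72 − 55 = 17.
Row 1 has -4 + 13 + 1 + 1 + 23 + 17 = 51; the blank must be 72 − 51 = 21.
Column 2 has 21 − 4 + 10 + 0 + 17 + 12 = 56; the blank must be 72 − 56 = 16.
Row 3 has 22 + 16 + 14 + 18 + 1 − 16 = 55; the blank must be 72 − 55 = 17.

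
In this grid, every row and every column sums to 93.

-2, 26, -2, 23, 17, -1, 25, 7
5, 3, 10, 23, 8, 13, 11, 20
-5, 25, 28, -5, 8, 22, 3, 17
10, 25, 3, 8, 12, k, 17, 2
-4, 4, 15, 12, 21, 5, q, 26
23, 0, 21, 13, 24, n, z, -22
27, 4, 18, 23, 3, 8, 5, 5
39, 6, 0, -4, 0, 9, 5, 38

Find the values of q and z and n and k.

Row 5: -4 + 4 + 15 + 12 + 21 + 5 + 26 = 79, so its missing entry is 93 − 79 = 14.
Column 7: 25 + 11 + 3 + 17 + 14 + 5 + 5 = 80, so its missing entry is 93 − 80 = 13.
Row 4: 10 + 25 + 3 + 8 + 12 + 17 + 2 = 77, so its missing entry is 93 − 77 = 16.
Row 6: 23 + 0 + 21 + 13 + 24 + 13 − 22 = 72, so its missing entry is 93 − 72 = 21.

q = 14, z = 13, n = 21, k = 16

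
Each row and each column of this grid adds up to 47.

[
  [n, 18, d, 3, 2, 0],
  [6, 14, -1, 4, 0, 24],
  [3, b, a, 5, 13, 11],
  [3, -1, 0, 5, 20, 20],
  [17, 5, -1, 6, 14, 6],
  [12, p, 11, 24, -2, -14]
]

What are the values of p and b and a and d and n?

Column 1: 6 + 3 + 3 + 17 + 12 = 41, so its missing entry is 47 − 41 = 6.
Row 6: 12 + 11 + 24 − 2 − 14 = 31, so its missing entry is 47 − 31 = 16.
Column 2: 18 + 14 − 1 + 5 + 16 = 52, so its missing entry is 47 − 52 = -5.
Row 1: 6 + 18 + 3 + 2 + 0 = 29, so its missing entry is 47 − 29 = 18.
Row 3: 3 − 5 + 5 + 13 + 11 = 27, so its missing entry is 47 − 27 = 20.

p = 16, b = -5, a = 20, d = 18, n = 6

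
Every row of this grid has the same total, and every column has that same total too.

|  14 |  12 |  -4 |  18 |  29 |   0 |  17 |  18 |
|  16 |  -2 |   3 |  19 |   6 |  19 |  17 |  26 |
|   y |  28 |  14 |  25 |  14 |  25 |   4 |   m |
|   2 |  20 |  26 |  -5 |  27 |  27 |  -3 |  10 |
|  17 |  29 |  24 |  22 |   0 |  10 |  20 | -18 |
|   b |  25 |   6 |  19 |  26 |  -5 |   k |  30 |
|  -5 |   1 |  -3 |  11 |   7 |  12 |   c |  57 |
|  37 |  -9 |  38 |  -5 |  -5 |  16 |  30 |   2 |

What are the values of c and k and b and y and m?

c = 24, k = -5, b = 8, y = 15, m = -21

Rows 1 and 2 both sum to 104, so that's the common total.
Column 8: 18 + 26 + 10 − 18 + 30 + 57 + 2 = 125, so its missing entry is 104 − 125 = -21.
Row 3: 28 + 14 + 25 + 14 + 25 + 4 − 21 = 89, so its missing entry is 104 − 89 = 15.
Column 1: 14 + 16 + 15 + 2 + 17 − 5 + 37 = 96, so its missing entry is 104 − 96 = 8.
Row 6: 8 + 25 + 6 + 19 + 26 − 5 + 30 = 109, so its missing entry is 104 − 109 = -5.
Row 7: -5 + 1 − 3 + 11 + 7 + 12 + 57 = 80, so its missing entry is 104 − 80 = 24.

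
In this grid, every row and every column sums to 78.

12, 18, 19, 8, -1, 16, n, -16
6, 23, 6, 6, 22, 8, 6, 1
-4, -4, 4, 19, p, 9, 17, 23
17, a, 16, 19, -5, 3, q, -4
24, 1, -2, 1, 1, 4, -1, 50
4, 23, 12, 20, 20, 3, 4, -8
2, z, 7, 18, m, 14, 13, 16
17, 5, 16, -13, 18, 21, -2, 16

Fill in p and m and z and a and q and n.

p = 14, m = 9, z = -1, a = 13, q = 19, n = 22

Row 3: -4 − 4 + 4 + 19 + 9 + 17 + 23 = 64, so its missing entry is 78 − 64 = 14.
Column 5: -1 + 22 + 14 − 5 + 1 + 20 + 18 = 69, so its missing entry is 78 − 69 = 9.
Row 7: 2 + 7 + 18 + 9 + 14 + 13 + 16 = 79, so its missing entry is 78 − 79 = -1.
Column 2: 18 + 23 − 4 + 1 + 23 − 1 + 5 = 65, so its missing entry is 78 − 65 = 13.
Row 1: 12 + 18 + 19 + 8 − 1 + 16 − 16 = 56, so its missing entry is 78 − 56 = 22.
Row 4: 17 + 13 + 16 + 19 − 5 + 3 − 4 = 59, so its missing entry is 78 − 59 = 19.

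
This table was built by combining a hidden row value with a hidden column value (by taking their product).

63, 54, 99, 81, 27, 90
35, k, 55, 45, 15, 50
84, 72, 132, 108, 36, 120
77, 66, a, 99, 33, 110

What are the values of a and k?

Each row is a constant multiple of every other row — this is a multiplication table with the headers hidden.
Row 4 is 110/90 = 11/9 times row 1, so its entry in column 3 is 99 × 11/9 = 121.
Row 2 is 50/90 = 5/9 times row 1, so its entry in column 2 is 54 × 5/9 = 30.

a = 121, k = 30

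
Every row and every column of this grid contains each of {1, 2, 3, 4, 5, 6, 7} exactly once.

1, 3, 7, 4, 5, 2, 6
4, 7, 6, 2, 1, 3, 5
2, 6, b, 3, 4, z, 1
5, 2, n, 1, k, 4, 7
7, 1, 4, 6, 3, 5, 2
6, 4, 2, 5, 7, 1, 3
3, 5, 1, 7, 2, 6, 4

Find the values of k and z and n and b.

k = 6, z = 7, n = 3, b = 5

At (row 3, col 6): column 6 already has {1, 2, 3, 4, 5, 6}, so the value is 7.
Cell (4,5): column 5 already has {1, 2, 3, 4, 5, 7} → 6.
Cell (4,3): row 4 already has {1, 2, 4, 5, 6, 7} → 3.
Cell (3,3): row 3 already has {1, 2, 3, 4, 6, 7} → 5.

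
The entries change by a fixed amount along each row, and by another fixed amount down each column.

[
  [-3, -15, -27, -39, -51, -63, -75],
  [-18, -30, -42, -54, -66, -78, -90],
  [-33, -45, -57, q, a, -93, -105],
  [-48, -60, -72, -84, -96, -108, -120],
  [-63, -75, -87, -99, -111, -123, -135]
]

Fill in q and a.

q = -69, a = -81

Along each row the entries change by -12 per step; down each column they change by -15.
Row 3: from -33 at column 1, stepping by -12 to column 4 gives -69.
Row 3: from -33 at column 1, stepping by -12 to column 5 gives -81.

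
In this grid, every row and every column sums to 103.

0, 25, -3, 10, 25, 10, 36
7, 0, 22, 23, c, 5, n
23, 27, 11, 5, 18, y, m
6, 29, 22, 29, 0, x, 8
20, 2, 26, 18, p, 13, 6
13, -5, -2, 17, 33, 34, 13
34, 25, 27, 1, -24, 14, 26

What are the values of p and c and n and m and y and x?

p = 18, c = 33, n = 13, m = 1, y = 18, x = 9

Row 5: 20 + 2 + 26 + 18 + 13 + 6 = 85, so its missing entry is 103 − 85 = 18.
Column 5: 25 + 18 + 0 + 18 + 33 − 24 = 70, so its missing entry is 103 − 70 = 33.
Row 2: 7 + 0 + 22 + 23 + 33 + 5 = 90, so its missing entry is 103 − 90 = 13.
Column 7: 36 + 13 + 8 + 6 + 13 + 26 = 102, so its missing entry is 103 − 102 = 1.
Row 3: 23 + 27 + 11 + 5 + 18 + 1 = 85, so its missing entry is 103 − 85 = 18.
Row 4: 6 + 29 + 22 + 29 + 0 + 8 = 94, so its missing entry is 103 − 94 = 9.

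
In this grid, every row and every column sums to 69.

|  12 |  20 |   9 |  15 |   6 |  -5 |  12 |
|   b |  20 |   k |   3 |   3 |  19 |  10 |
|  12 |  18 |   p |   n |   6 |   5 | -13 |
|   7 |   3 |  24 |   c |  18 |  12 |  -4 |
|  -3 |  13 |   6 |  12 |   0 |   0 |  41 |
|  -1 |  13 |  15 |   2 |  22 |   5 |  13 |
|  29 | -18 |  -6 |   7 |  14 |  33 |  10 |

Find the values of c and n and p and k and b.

The known cells in row 4 total 60, leaving 69 − 60 = 9 for the blank.
The known cells in column 4 total 48, leaving 69 − 48 = 21 for the blank.
The known cells in row 3 total 49, leaving 69 − 49 = 20 for the blank.
The known cells in column 3 total 68, leaving 69 − 68 = 1 for the blank.
The known cells in row 2 total 56, leaving 69 − 56 = 13 for the blank.

c = 9, n = 21, p = 20, k = 1, b = 13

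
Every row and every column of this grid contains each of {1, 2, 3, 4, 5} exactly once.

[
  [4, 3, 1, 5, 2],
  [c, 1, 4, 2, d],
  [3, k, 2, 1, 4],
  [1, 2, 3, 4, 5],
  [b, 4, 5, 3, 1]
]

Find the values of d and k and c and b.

d = 3, k = 5, c = 5, b = 2

At (row 5, col 1): row 5 already has {1, 3, 4, 5}, so the value is 2.
At (row 2, col 1): column 1 already has {1, 2, 3, 4}, so the value is 5.
At (row 3, col 2): row 3 already has {1, 2, 3, 4}, so the value is 5.
At (row 2, col 5): row 2 already has {1, 2, 4, 5}, so the value is 3.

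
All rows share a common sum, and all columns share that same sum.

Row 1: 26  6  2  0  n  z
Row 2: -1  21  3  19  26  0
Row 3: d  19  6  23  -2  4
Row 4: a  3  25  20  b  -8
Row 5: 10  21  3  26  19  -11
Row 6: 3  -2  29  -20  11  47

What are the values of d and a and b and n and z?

d = 18, a = 12, b = 16, n = -2, z = 36

Rows 2 and 5 both sum to 68, so that's the common total.
Row 3 has 19 + 6 + 23 − 2 + 4 = 50; the blank must be 68 − 50 = 18.
Column 1 has 26 − 1 + 18 + 10 + 3 = 56; the blank must be 68 − 56 = 12.
Row 4 has 12 + 3 + 25 + 20 − 8 = 52; the blank must be 68 − 52 = 16.
Column 5 has 26 − 2 + 16 + 19 + 11 = 70; the blank must be 68 − 70 = -2.
Row 1 has 26 + 6 + 2 + 0 − 2 = 32; the blank must be 68 − 32 = 36.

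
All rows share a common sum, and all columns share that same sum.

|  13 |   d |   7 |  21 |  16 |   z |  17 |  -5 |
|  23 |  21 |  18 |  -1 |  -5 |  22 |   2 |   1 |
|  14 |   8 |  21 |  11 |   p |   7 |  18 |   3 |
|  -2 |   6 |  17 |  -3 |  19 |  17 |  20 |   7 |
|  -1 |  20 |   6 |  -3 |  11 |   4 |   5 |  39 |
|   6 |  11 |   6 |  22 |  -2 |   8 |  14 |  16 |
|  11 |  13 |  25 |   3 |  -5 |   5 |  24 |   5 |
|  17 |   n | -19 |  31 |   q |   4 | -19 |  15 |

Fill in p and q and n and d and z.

Rows 2 and 4 both sum to 81, so that's the common total.
The known cells in row 3 total 82, leaving 81 − 82 = -1 for the blank.
The known cells in column 5 total 33, leaving 81 − 33 = 48 for the blank.
The known cells in row 8 total 77, leaving 81 − 77 = 4 for the blank.
The known cells in column 2 total 83, leaving 81 − 83 = -2 for the blank.
The known cells in row 1 total 67, leaving 81 − 67 = 14 for the blank.

p = -1, q = 48, n = 4, d = -2, z = 14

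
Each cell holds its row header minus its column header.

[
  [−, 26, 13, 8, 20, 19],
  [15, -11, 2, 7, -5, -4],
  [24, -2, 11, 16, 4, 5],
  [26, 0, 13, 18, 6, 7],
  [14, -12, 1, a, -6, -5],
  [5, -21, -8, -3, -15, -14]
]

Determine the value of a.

6

14 − 8 = 6.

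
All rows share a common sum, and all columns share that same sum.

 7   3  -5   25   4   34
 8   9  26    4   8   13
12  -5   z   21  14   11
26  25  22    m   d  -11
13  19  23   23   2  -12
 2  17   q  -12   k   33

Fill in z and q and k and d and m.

Rows 1 and 2 both sum to 68, so that's the common total.
Column 4: 25 + 4 + 21 + 23 − 12 = 61, so its missing entry is 68 − 61 = 7.
Row 4: 26 + 25 + 22 + 7 − 11 = 69, so its missing entry is 68 − 69 = -1.
Column 5: 4 + 8 + 14 − 1 + 2 = 27, so its missing entry is 68 − 27 = 41.
Row 3: 12 − 5 + 21 + 14 + 11 = 53, so its missing entry is 68 − 53 = 15.
Row 6: 2 + 17 − 12 + 41 + 33 = 81, so its missing entry is 68 − 81 = -13.

z = 15, q = -13, k = 41, d = -1, m = 7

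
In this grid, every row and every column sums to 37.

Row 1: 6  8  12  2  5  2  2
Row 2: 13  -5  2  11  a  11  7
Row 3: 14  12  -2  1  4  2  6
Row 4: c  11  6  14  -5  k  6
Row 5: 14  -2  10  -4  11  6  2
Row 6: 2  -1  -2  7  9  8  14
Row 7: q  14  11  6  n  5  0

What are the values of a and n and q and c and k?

a = -2, n = 15, q = -14, c = 2, k = 3

Row 2 has 13 − 5 + 2 + 11 + 11 + 7 = 39; the blank must be 37 − 39 = -2.
Column 5 has 5 − 2 + 4 − 5 + 11 + 9 = 22; the blank must be 37 − 22 = 15.
Row 7 has 14 + 11 + 6 + 15 + 5 + 0 = 51; the blank must be 37 − 51 = -14.
Column 1 has 6 + 13 + 14 + 14 + 2 − 14 = 35; the blank must be 37 − 35 = 2.
Row 4 has 2 + 11 + 6 + 14 − 5 + 6 = 34; the blank must be 37 − 34 = 3.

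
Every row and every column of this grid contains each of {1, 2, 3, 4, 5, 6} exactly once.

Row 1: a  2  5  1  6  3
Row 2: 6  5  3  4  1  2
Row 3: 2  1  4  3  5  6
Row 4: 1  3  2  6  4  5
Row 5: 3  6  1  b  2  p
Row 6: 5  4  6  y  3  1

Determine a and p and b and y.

a = 4, p = 4, b = 5, y = 2

At (row 1, col 1): row 1 already has {1, 2, 3, 5, 6}, so the value is 4.
At (row 6, col 4): row 6 already has {1, 3, 4, 5, 6}, so the value is 2.
Cell (5,6): column 6 already has {1, 2, 3, 5, 6} → 4.
Cell (5,4): row 5 already has {1, 2, 3, 4, 6} → 5.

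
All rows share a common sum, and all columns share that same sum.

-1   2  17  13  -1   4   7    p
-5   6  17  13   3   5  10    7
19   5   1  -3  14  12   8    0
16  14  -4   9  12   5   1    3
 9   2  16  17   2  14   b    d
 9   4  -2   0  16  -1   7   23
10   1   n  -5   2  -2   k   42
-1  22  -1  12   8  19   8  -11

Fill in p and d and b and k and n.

p = 15, d = -23, b = 19, k = -4, n = 12

Rows 2 and 3 both sum to 56, so that's the common total.
The known cells in row 1 total 41, leaving 56 − 41 = 15 for the blank.
The known cells in column 3 total 44, leaving 56 − 44 = 12 for the blank.
The known cells in row 7 total 60, leaving 56 − 60 = -4 for the blank.
The known cells in column 7 total 37, leaving 56 − 37 = 19 for the blank.
The known cells in row 5 total 79, leaving 56 − 79 = -23 for the blank.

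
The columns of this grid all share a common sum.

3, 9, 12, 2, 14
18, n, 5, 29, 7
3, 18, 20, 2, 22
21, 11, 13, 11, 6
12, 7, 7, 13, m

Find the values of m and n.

m = 8, n = 12

Column 1 sums to 57 and so does column 3; that's the common total.
In column 5 the known cells total 49, leaving 57 − 49 = 8.
In column 2 the known cells total 45, leaving 57 − 45 = 12.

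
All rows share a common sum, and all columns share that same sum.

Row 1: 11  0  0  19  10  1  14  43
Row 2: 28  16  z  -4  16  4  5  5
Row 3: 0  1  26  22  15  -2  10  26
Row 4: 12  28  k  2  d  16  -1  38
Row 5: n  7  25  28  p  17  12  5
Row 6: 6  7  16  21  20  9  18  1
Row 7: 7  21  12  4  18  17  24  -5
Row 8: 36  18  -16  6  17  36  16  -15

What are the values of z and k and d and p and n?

z = 28, k = 7, d = -4, p = 6, n = -2

Rows 1 and 3 both sum to 98, so that's the common total.
The known cells in column 1 total 100, leaving 98 − 100 = -2 for the blank.
The known cells in row 5 total 92, leaving 98 − 92 = 6 for the blank.
The known cells in row 2 total 70, leaving 98 − 70 = 28 for the blank.
The known cells in column 5 total 102, leaving 98 − 102 = -4 for the blank.
The known cells in row 4 total 91, leaving 98 − 91 = 7 for the blank.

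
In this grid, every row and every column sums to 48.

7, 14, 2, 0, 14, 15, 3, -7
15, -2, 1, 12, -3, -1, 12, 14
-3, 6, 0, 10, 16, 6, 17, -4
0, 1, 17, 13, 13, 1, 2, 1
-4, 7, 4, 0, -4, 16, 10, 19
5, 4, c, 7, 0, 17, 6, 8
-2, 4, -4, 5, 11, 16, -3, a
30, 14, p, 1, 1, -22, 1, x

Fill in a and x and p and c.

The known cells in row 7 total 27, leaving 48 − 27 = 21 for the blank.
The known cells in column 8 total 52, leaving 48 − 52 = -4 for the blank.
The known cells in row 8 total 21, leaving 48 − 21 = 27 for the blank.
The known cells in row 6 total 47, leaving 48 − 47 = 1 for the blank.

a = 21, x = -4, p = 27, c = 1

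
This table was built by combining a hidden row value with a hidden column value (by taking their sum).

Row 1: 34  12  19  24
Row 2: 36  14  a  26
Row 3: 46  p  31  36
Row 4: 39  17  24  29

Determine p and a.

The difference between any two rows is the same in every column — this is an addition table with the headers hidden.
Row 3 minus row 1 is 36 − 24 = 12, so its entry in column 2 is 12 + 12 = 24.
Row 2 minus row 1 is 26 − 24 = 2, so its entry in column 3 is 19 + 2 = 21.

p = 24, a = 21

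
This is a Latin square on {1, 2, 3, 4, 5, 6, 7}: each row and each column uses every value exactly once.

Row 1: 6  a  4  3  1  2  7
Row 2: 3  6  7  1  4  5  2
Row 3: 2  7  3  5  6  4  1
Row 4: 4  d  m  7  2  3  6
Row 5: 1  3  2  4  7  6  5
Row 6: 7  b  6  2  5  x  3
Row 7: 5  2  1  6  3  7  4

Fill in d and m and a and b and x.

d = 1, m = 5, a = 5, b = 4, x = 1

Cell (1,2): row 1 already has {1, 2, 3, 4, 6, 7} → 5.
At (row 6, col 6): column 6 already has {2, 3, 4, 5, 6, 7}, so the value is 1.
At (row 6, col 2): row 6 already has {1, 2, 3, 5, 6, 7}, so the value is 4.
Cell (4,2): column 2 already has {2, 3, 4, 5, 6, 7} → 1.
Cell (4,3): row 4 already has {1, 2, 3, 4, 6, 7} → 5.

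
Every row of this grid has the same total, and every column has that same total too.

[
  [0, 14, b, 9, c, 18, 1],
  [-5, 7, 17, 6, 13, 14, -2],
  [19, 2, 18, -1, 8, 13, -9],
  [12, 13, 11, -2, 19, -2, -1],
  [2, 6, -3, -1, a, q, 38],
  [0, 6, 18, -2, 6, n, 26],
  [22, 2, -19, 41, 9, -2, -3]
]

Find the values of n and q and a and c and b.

n = -4, q = 13, a = -5, c = 0, b = 8

Rows 2 and 3 both sum to 50, so that's the common total.
Row 6: 0 + 6 + 18 − 2 + 6 + 26 = 54, so its missing entry is 50 − 54 = -4.
Column 6: 18 + 14 + 13 − 2 − 4 − 2 = 37, so its missing entry is 50 − 37 = 13.
Row 5: 2 + 6 − 3 − 1 + 13 + 38 = 55, so its missing entry is 50 − 55 = -5.
Column 5: 13 + 8 + 19 − 5 + 6 + 9 = 50, so its missing entry is 50 − 50 = 0.
Row 1: 0 + 14 + 9 + 0 + 18 + 1 = 42, so its missing entry is 50 − 42 = 8.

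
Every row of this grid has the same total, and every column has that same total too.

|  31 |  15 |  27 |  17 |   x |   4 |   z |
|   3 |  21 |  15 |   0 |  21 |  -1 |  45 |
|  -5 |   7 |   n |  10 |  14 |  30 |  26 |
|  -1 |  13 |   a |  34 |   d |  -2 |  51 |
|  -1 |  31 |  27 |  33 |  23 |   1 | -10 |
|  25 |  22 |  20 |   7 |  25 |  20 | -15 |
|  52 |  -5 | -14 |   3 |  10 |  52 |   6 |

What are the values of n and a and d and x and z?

n = 22, a = 7, d = 2, x = 9, z = 1

Rows 2 and 5 both sum to 104, so that's the common total.
Column 7 has 45 + 26 + 51 − 10 − 15 + 6 = 103; the blank must be 104 − 103 = 1.
Row 1 has 31 + 15 + 27 + 17 + 4 + 1 = 95; the blank must be 104 − 95 = 9.
Column 5 has 9 + 21 + 14 + 23 + 25 + 10 = 102; the blank must be 104 − 102 = 2.
Row 3 has -5 + 7 + 10 + 14 + 30 + 26 = 82; the blank must be 104 − 82 = 22.
Row 4 has -1 + 13 + 34 + 2 − 2 + 51 = 97; the blank must be 104 − 97 = 7.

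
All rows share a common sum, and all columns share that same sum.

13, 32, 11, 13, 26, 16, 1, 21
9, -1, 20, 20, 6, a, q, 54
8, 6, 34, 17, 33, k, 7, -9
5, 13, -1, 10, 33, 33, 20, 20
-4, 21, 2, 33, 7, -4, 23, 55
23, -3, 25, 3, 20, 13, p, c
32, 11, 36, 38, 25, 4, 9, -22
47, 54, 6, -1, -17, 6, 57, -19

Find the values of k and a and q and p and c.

Rows 1 and 4 both sum to 133, so that's the common total.
Column 8 has 21 + 54 − 9 + 20 + 55 − 22 − 19 = 100; the blank must be 133 − 100 = 33.
Row 6 has 23 − 3 + 25 + 3 + 20 + 13 + 33 = 114; the blank must be 133 − 114 = 19.
Column 7 has 1 + 7 + 20 + 23 + 19 + 9 + 57 = 136; the blank must be 133 − 136 = -3.
Row 2 has 9 − 1 + 20 + 20 + 6 − 3 + 54 = 105; the blank must be 133 − 105 = 28.
Row 3 has 8 + 6 + 34 + 17 + 33 + 7 − 9 = 96; the blank must be 133 − 96 = 37.

k = 37, a = 28, q = -3, p = 19, c = 33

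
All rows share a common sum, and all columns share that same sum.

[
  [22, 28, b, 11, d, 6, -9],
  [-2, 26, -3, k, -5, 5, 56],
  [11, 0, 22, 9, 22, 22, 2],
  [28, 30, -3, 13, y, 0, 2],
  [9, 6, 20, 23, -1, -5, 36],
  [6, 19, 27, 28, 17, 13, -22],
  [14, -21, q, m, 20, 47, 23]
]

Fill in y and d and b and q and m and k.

y = 18, d = 17, b = 13, q = 12, m = -7, k = 11

Rows 3 and 5 both sum to 88, so that's the common total.
The known cells in row 4 total 70, leaving 88 − 70 = 18 for the blank.
The known cells in column 5 total 71, leaving 88 − 71 = 17 for the blank.
The known cells in row 1 total 75, leaving 88 − 75 = 13 for the blank.
The known cells in column 3 total 76, leaving 88 − 76 = 12 for the blank.
The known cells in row 7 total 95, leaving 88 − 95 = -7 for the blank.
The known cells in row 2 total 77, leaving 88 − 77 = 11 for the blank.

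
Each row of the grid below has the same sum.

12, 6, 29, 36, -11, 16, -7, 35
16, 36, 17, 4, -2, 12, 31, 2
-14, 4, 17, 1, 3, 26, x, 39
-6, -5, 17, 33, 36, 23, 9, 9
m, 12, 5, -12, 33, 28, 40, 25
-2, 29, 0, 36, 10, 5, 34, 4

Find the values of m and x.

Rows 2 and 4 both add up to 116, so every row sums to 116.
Row 5: 12 + 5 − 12 + 33 + 28 + 40 + 25 = 131, so the missing entry is 116 − 131 = -15.
Row 3: -14 + 4 + 17 + 1 + 3 + 26 + 39 = 76, so the missing entry is 116 − 76 = 40.

m = -15, x = 40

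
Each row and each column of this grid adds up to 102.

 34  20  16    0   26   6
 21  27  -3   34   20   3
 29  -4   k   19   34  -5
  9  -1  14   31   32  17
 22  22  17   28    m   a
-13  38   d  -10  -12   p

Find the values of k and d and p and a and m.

k = 29, d = 29, p = 70, a = 11, m = 2

The known cells in column 5 total 100, leaving 102 − 100 = 2 for the blank.
The known cells in row 5 total 91, leaving 102 − 91 = 11 for the blank.
The known cells in column 6 total 32, leaving 102 − 32 = 70 for the blank.
The known cells in row 3 total 73, leaving 102 − 73 = 29 for the blank.
The known cells in row 6 total 73, leaving 102 − 73 = 29 for the blank.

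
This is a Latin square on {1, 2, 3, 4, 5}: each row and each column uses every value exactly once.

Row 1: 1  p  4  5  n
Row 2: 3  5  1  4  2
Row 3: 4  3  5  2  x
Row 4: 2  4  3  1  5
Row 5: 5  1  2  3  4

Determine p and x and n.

p = 2, x = 1, n = 3

Cell (1,2): column 2 already has {1, 3, 4, 5} → 2.
Cell (3,5): row 3 already has {2, 3, 4, 5} → 1.
For row 1, column 5: row 1 already has {1, 2, 4, 5}; that leaves 3.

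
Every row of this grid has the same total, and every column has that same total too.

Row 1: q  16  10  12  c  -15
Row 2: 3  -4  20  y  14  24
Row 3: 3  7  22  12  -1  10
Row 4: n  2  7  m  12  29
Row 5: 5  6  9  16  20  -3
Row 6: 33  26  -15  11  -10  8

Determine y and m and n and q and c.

y = -4, m = 6, n = -3, q = 12, c = 18

Rows 3 and 5 both sum to 53, so that's the common total.
The known cells in column 5 total 35, leaving 53 − 35 = 18 for the blank.
The known cells in row 1 total 41, leaving 53 − 41 = 12 for the blank.
The known cells in column 1 total 56, leaving 53 − 56 = -3 for the blank.
The known cells in row 4 total 47, leaving 53 − 47 = 6 for the blank.
The known cells in row 2 total 57, leaving 53 − 57 = -4 for the blank.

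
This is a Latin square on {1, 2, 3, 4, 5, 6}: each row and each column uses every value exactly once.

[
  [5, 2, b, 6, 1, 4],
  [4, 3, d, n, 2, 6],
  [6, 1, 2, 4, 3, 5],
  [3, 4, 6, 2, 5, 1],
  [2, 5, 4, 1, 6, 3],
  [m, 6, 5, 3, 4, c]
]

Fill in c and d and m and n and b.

c = 2, d = 1, m = 1, n = 5, b = 3

Cell (6,6): column 6 already has {1, 3, 4, 5, 6} → 2.
Cell (1,3): row 1 already has {1, 2, 4, 5, 6} → 3.
Cell (2,3): column 3 already has {2, 3, 4, 5, 6} → 1.
For row 6, column 1: row 6 already has {2, 3, 4, 5, 6}; that leaves 1.
For row 2, column 4: row 2 already has {1, 2, 3, 4, 6}; that leaves 5.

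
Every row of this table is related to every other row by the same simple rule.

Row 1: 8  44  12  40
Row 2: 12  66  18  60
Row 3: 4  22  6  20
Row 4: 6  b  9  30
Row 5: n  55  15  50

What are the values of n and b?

Each row is a constant multiple of every other row — this is a multiplication table with the headers hidden.
Row 5 is 50/40 = 5/4 times row 1, so its entry in column 1 is 8 × 5/4 = 10.
Row 4 is 30/40 = 3/4 times row 1, so its entry in column 2 is 44 × 3/4 = 33.

n = 10, b = 33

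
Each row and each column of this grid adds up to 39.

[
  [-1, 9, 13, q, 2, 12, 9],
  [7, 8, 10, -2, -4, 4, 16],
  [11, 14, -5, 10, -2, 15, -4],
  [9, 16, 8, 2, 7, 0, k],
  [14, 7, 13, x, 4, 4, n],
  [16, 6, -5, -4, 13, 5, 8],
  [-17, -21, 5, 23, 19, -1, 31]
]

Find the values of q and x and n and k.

q = -5, x = 15, n = -18, k = -3

Row 1: -1 + 9 + 13 + 2 + 12 + 9 = 44, so its missing entry is 39 − 44 = -5.
Row 4: 9 + 16 + 8 + 2 + 7 + 0 = 42, so its missing entry is 39 − 42 = -3.
Column 7: 9 + 16 − 4 − 3 + 8 + 31 = 57, so its missing entry is 39 − 57 = -18.
Row 5: 14 + 7 + 13 + 4 + 4 − 18 = 24, so its missing entry is 39 − 24 = 15.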